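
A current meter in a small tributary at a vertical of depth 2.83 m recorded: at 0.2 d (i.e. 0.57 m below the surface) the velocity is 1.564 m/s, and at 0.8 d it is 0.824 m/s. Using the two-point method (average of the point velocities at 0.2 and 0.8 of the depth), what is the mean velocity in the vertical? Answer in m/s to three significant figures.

1.19 m/s

v̄ = (1.564 + 0.824) / 2 = 1.194 m/s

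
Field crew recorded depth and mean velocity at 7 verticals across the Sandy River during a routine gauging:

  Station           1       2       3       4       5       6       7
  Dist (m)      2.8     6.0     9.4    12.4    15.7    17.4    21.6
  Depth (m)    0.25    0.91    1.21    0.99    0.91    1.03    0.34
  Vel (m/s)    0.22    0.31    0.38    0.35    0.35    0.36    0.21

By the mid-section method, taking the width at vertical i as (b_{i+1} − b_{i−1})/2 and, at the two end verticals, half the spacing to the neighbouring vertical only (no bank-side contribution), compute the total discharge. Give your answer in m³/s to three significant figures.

w_1 = (6.0 − 2.8)/2 = 1.6 m; q_1 = 0.22 × 0.25 × 1.6 = 0.08800 m³/s
w_2 = (9.4 − 2.8)/2 = 3.3 m; q_2 = 0.31 × 0.91 × 3.3 = 0.9309 m³/s
w_3 = (12.4 − 6.0)/2 = 3.2 m; q_3 = 0.38 × 1.21 × 3.2 = 1.471 m³/s
w_4 = (15.7 − 9.4)/2 = 3.15 m; q_4 = 0.35 × 0.99 × 3.15 = 1.091 m³/s
w_5 = (17.4 − 12.4)/2 = 2.5 m; q_5 = 0.35 × 0.91 × 2.5 = 0.7963 m³/s
w_6 = (21.6 − 15.7)/2 = 2.95 m; q_6 = 0.36 × 1.03 × 2.95 = 1.094 m³/s
w_7 = (21.6 − 17.4)/2 = 2.1 m; q_7 = 0.21 × 0.34 × 2.1 = 0.1499 m³/s
Q = Σ qᵢ = 5.622 m³/s

5.62 m³/s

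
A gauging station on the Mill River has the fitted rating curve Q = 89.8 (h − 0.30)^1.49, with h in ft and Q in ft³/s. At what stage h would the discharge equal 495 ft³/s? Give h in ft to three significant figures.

3.44 ft

h − h₀ = (Q/C)^(1/b) = (495/89.8)^(1/1.49) = 3.144 ft
h = 0.30 + 3.144 = 3.444 ft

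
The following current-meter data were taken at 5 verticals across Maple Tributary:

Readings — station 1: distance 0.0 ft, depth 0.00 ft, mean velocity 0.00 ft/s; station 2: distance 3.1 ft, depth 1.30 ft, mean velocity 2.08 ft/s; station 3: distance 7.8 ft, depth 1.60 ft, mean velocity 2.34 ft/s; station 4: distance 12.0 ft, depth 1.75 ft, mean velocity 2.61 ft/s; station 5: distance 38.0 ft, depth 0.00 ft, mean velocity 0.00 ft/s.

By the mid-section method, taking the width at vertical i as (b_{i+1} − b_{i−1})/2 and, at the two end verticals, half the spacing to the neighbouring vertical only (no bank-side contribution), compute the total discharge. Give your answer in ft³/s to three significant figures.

w_2 = (7.8 − 0.0)/2 = 3.9 ft; q_2 = 2.08 × 1.30 × 3.9 = 10.55 ft³/s
w_3 = (12.0 − 3.1)/2 = 4.45 ft; q_3 = 2.34 × 1.60 × 4.45 = 16.66 ft³/s
w_4 = (38.0 − 7.8)/2 = 15.1 ft; q_4 = 2.61 × 1.75 × 15.1 = 68.97 ft³/s
Stations 1, 5 contribute zero (depth or velocity is 0).
Q = Σ qᵢ = 96.18 ft³/s

96.2 ft³/s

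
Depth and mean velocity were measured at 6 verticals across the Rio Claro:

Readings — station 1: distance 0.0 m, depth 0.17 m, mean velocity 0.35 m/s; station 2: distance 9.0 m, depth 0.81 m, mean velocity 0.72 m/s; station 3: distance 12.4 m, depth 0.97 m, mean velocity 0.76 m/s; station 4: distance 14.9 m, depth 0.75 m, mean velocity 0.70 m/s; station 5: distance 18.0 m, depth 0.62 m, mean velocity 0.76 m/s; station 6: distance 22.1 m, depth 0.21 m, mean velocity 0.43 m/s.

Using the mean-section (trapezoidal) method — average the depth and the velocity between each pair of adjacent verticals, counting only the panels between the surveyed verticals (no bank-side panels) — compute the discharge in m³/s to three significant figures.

8.73 m³/s

Panel 1-2: Δb = 9 m, d̄ = (0.17+0.81)/2 = 0.49, v̄ = (0.35+0.72)/2 = 0.535 → q = 9×0.49×0.535 = 2.359 m³/s
Panel 2-3: Δb = 3.4 m, d̄ = (0.81+0.97)/2 = 0.89, v̄ = (0.72+0.76)/2 = 0.74 → q = 3.4×0.89×0.74 = 2.239 m³/s
Panel 3-4: Δb = 2.5 m, d̄ = (0.97+0.75)/2 = 0.86, v̄ = (0.76+0.70)/2 = 0.73 → q = 2.5×0.86×0.73 = 1.570 m³/s
Panel 4-5: Δb = 3.1 m, d̄ = (0.75+0.62)/2 = 0.685, v̄ = (0.70+0.76)/2 = 0.73 → q = 3.1×0.685×0.73 = 1.550 m³/s
Panel 5-6: Δb = 4.1 m, d̄ = (0.62+0.21)/2 = 0.415, v̄ = (0.76+0.43)/2 = 0.595 → q = 4.1×0.415×0.595 = 1.012 m³/s
Q = Σ q = 8.731 m³/s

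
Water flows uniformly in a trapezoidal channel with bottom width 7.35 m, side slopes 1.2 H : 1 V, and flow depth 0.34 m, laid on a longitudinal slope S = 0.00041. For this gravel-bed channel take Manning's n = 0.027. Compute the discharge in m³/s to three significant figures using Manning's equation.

0.913 m³/s

A = (b + z·y)·y = (7.35 + 1.2×0.34)×0.34 = 2.638 m²
P = b + 2y√(1+z²) = 7.35 + 2×0.34×√(1+1.2²) = 8.412 m
R = A/P = 2.638/8.412 = 0.3136 m
Q = (1/n)·A·R^(2/3)·S^(1/2) = (1/0.027) × 2.638 × 0.3136^(2/3) × 0.00041^(1/2) = 0.9130 m³/s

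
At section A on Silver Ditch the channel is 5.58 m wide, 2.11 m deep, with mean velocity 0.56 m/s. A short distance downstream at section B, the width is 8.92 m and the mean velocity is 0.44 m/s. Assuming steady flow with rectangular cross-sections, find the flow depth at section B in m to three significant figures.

Q = A₁V₁ = (5.58×2.11) × 0.56 = 6.593 m³/s
d₂ = Q/(b₂ V₂) = 6.593/(8.92×0.44) = 1.680 m

1.68 m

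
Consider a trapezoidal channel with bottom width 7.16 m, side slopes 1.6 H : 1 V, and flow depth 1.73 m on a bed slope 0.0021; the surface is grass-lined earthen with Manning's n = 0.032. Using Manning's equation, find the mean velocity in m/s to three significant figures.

A = (b + z·y)·y = (7.16 + 1.6×1.73)×1.73 = 17.18 m²
P = b + 2y√(1+z²) = 7.16 + 2×1.73×√(1+1.6²) = 13.69 m
R = A/P = 17.18/13.69 = 1.255 m
Q = (1/n)·A·R^(2/3)·S^(1/2) = (1/0.032) × 17.18 × 1.255^(2/3) × 0.0021^(1/2) = 28.61 m³/s
V = Q/A = 28.61/17.18 = 1.666 m/s

1.67 m/s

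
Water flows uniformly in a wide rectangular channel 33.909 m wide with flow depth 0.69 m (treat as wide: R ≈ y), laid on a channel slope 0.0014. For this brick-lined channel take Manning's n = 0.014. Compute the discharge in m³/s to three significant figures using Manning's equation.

48.8 m³/s

A = b·y = 33.909 × 0.69 = 23.40 m²
Wide channel: R ≈ y = 0.69 m
Q = (1/n)·A·R^(2/3)·S^(1/2) = (1/0.014) × 23.40 × 0.6900^(2/3) × 0.0014^(1/2) = 48.83 m³/s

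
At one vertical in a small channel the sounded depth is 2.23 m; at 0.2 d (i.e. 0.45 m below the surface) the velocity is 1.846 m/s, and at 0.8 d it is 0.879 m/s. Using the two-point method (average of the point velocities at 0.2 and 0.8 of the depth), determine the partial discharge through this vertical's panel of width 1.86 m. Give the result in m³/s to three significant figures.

5.65 m³/s

v̄ = (1.846 + 0.879) / 2 = 1.363 m/s
q = v̄ × d × w = 1.363 × 2.23 × 1.86 = 5.651 m³/s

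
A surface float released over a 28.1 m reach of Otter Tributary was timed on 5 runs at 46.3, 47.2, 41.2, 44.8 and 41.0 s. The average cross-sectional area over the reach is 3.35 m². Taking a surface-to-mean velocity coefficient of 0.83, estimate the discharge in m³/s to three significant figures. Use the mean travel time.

1.77 m³/s

t̄ = (46.3 + 47.2 + 41.2 + 44.8 + 41.0) / 5 = 44.1 s
v_surface = L / t̄ = 28.1 / 44.1 = 0.6372 m/s
v_mean = 0.83 × 0.6372 = 0.5289 m/s
Q = A × v_mean = 3.35 × 0.5289 = 1.772 m³/s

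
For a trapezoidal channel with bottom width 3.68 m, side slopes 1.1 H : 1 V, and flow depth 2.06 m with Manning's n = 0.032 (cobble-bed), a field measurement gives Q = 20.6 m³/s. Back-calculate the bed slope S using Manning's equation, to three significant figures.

A = (b + z·y)·y = (3.68 + 1.1×2.06)×2.06 = 12.25 m²
P = b + 2y√(1+z²) = 3.68 + 2×2.06×√(1+1.1²) = 9.805 m
R = A/P = 12.25/9.805 = 1.249 m
S = (Q·n / (1·A·R^(2/3)))² = (20.6×0.032 / (1×12.25×1.160))² = 0.002153

0.00215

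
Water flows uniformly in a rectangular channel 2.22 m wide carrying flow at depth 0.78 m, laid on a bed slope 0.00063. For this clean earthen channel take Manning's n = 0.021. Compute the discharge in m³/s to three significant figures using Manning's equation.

1.23 m³/s

A = b·y = 2.22 × 0.78 = 1.732 m²
P = b + 2y = 2.22 + 2×0.78 = 3.780 m
R = A/P = 1.732/3.780 = 0.4581 m
Q = (1/n)·A·R^(2/3)·S^(1/2) = (1/0.021) × 1.732 × 0.4581^(2/3) × 0.00063^(1/2) = 1.230 m³/s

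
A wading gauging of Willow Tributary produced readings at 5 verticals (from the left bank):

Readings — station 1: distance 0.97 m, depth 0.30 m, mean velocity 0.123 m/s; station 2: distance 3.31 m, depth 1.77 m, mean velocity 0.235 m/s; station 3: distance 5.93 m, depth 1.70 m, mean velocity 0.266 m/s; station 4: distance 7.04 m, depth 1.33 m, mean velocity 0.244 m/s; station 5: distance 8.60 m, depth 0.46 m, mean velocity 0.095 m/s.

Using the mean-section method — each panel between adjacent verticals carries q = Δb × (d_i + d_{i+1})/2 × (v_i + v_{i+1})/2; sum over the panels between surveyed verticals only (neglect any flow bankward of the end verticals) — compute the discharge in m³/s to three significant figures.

Panel 1-2: Δb = 2.34 m, d̄ = (0.30+1.77)/2 = 1.035, v̄ = (0.123+0.235)/2 = 0.179 → q = 2.34×1.035×0.179 = 0.4335 m³/s
Panel 2-3: Δb = 2.62 m, d̄ = (1.77+1.70)/2 = 1.735, v̄ = (0.235+0.266)/2 = 0.2505 → q = 2.62×1.735×0.2505 = 1.139 m³/s
Panel 3-4: Δb = 1.11 m, d̄ = (1.70+1.33)/2 = 1.515, v̄ = (0.266+0.244)/2 = 0.255 → q = 1.11×1.515×0.255 = 0.4288 m³/s
Panel 4-5: Δb = 1.56 m, d̄ = (1.33+0.46)/2 = 0.895, v̄ = (0.244+0.095)/2 = 0.1695 → q = 1.56×0.895×0.1695 = 0.2367 m³/s
Q = Σ q = 2.238 m³/s

2.24 m³/s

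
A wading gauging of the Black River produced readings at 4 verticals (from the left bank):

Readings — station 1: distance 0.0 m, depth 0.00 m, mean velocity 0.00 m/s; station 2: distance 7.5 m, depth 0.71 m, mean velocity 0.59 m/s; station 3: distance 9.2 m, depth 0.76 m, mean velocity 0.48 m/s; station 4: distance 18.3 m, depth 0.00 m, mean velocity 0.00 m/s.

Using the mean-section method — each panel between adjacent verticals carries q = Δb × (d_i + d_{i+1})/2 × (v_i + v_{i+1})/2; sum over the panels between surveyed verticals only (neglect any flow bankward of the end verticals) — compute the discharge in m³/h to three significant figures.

Panel 1-2: Δb = 7.5 m, d̄ = (0.00+0.71)/2 = 0.355, v̄ = (0.00+0.59)/2 = 0.295 → q = 7.5×0.355×0.295 = 0.7854 m³/s
Panel 2-3: Δb = 1.7 m, d̄ = (0.71+0.76)/2 = 0.735, v̄ = (0.59+0.48)/2 = 0.535 → q = 1.7×0.735×0.535 = 0.6685 m³/s
Panel 3-4: Δb = 9.1 m, d̄ = (0.76+0.00)/2 = 0.38, v̄ = (0.48+0.00)/2 = 0.24 → q = 9.1×0.38×0.24 = 0.8299 m³/s
Q = Σ q = 2.284 m³/s
= 2.284 × 3600 = 8222 m³/h

8220 m³/h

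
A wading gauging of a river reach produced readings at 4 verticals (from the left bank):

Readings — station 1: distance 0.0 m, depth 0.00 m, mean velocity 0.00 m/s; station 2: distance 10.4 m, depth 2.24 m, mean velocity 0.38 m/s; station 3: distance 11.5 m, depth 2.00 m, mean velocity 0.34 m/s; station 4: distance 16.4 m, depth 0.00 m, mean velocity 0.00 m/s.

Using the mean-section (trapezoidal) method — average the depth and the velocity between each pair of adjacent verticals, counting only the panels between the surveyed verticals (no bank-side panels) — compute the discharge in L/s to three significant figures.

Panel 1-2: Δb = 10.4 m, d̄ = (0.00+2.24)/2 = 1.12, v̄ = (0.00+0.38)/2 = 0.19 → q = 10.4×1.12×0.19 = 2.213 m³/s
Panel 2-3: Δb = 1.1 m, d̄ = (2.24+2.00)/2 = 2.12, v̄ = (0.38+0.34)/2 = 0.36 → q = 1.1×2.12×0.36 = 0.8395 m³/s
Panel 3-4: Δb = 4.9 m, d̄ = (2.00+0.00)/2 = 1, v̄ = (0.34+0.00)/2 = 0.17 → q = 4.9×1×0.17 = 0.8330 m³/s
Q = Σ q = 3.886 m³/s
= 3.886 × 1000 = 3886 L/s

3890 L/s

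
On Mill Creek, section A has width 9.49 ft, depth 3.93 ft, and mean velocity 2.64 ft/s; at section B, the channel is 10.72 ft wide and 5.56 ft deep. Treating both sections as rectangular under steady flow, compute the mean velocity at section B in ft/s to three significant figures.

1.65 ft/s

Q = A₁V₁ = (9.49×3.93) × 2.64 = 98.46 ft³/s
A₂ = 10.72 × 5.56 = 59.60 ft²
V₂ = Q/A₂ = 98.46/59.60 = 1.652 ft/s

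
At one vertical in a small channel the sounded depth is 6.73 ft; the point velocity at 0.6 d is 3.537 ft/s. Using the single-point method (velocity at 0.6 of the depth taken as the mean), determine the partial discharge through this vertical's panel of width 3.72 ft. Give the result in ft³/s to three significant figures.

88.6 ft³/s

v̄ = v₀.₆ = 3.537 ft/s
q = v̄ × d × w = 3.537 × 6.73 × 3.72 = 88.55 ft³/s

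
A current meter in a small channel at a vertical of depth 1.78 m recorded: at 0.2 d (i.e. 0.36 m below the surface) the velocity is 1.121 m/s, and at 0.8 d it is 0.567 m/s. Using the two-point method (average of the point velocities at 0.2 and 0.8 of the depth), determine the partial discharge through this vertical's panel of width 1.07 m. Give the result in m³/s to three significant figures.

v̄ = (1.121 + 0.567) / 2 = 0.8440 m/s
q = v̄ × d × w = 0.8440 × 1.78 × 1.07 = 1.607 m³/s

1.61 m³/s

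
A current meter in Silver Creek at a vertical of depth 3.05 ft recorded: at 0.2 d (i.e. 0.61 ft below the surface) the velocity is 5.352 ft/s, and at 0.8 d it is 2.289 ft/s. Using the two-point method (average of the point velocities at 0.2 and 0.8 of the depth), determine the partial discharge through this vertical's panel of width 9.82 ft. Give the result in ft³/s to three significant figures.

v̄ = (5.352 + 2.289) / 2 = 3.821 ft/s
q = v̄ × d × w = 3.821 × 3.05 × 9.82 = 114.4 ft³/s

114 ft³/s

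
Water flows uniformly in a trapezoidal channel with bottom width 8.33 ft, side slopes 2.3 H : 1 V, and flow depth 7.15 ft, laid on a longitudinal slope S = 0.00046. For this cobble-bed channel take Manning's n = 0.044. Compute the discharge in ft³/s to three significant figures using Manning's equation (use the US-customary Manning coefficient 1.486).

324 ft³/s

A = (b + z·y)·y = (8.33 + 2.3×7.15)×7.15 = 177.1 ft²
P = b + 2y√(1+z²) = 8.33 + 2×7.15×√(1+2.3²) = 44.19 ft
R = A/P = 177.1/44.19 = 4.008 ft
Q = (1.486/n)·A·R^(2/3)·S^(1/2) = (1.486/0.044) × 177.1 × 4.008^(2/3) × 0.00046^(1/2) = 323.8 ft³/s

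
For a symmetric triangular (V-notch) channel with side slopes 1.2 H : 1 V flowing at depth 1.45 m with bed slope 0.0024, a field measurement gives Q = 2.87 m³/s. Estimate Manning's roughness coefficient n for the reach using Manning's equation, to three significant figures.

0.0292

A = z·y² = 1.2×1.45² = 2.523 m²
P = 2y√(1+z²) = 2×1.45×√(1+1.2²) = 4.530 m
R = A/P = 2.523/4.530 = 0.5570 m
n = (1/Q)·A·R^(2/3)·S^(1/2) = (1/2.87) × 2.523 × 0.6769 × 0.04899 = 0.02915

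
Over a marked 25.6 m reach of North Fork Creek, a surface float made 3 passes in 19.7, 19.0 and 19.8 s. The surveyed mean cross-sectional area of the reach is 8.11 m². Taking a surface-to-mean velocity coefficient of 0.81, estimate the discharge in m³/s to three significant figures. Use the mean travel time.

8.62 m³/s

t̄ = (19.7 + 19.0 + 19.8) / 3 = 19.5 s
v_surface = L / t̄ = 25.6 / 19.5 = 1.313 m/s
v_mean = 0.81 × 1.313 = 1.063 m/s
Q = A × v_mean = 8.11 × 1.063 = 8.624 m³/s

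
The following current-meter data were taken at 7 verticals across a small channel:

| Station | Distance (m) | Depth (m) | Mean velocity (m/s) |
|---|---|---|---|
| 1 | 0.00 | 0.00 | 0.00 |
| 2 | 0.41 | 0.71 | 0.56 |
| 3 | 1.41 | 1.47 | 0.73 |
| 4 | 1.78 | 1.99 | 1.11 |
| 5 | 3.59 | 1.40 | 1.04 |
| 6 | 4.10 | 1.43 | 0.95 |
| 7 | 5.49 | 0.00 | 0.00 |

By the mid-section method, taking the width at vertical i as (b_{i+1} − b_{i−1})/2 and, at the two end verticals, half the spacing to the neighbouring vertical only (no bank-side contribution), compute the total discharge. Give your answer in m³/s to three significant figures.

w_2 = (1.41 − 0.00)/2 = 0.705 m; q_2 = 0.56 × 0.71 × 0.705 = 0.2803 m³/s
w_3 = (1.78 − 0.41)/2 = 0.685 m; q_3 = 0.73 × 1.47 × 0.685 = 0.7351 m³/s
w_4 = (3.59 − 1.41)/2 = 1.09 m; q_4 = 1.11 × 1.99 × 1.09 = 2.408 m³/s
w_5 = (4.10 − 1.78)/2 = 1.16 m; q_5 = 1.04 × 1.40 × 1.16 = 1.689 m³/s
w_6 = (5.49 − 3.59)/2 = 0.95 m; q_6 = 0.95 × 1.43 × 0.95 = 1.291 m³/s
Stations 1, 7 contribute zero (depth or velocity is 0).
Q = Σ qᵢ = 6.403 m³/s

6.40 m³/s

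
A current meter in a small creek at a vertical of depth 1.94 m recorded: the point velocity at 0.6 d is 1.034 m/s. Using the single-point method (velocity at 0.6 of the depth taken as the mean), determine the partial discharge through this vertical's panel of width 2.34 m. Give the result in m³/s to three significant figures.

4.69 m³/s

v̄ = v₀.₆ = 1.034 m/s
q = v̄ × d × w = 1.034 × 1.94 × 2.34 = 4.694 m³/s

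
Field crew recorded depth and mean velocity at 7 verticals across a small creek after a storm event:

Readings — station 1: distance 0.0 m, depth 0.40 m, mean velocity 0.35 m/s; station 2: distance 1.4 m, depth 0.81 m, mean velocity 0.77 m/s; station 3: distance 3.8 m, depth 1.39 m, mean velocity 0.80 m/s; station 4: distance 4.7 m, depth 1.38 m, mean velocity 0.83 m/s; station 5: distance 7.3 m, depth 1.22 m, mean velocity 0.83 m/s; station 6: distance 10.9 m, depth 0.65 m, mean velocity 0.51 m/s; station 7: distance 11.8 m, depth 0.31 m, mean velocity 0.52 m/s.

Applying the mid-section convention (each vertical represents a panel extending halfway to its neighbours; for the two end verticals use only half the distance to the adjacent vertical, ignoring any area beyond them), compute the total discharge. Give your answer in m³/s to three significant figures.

w_1 = (1.4 − 0.0)/2 = 0.7 m; q_1 = 0.35 × 0.40 × 0.7 = 0.09800 m³/s
w_2 = (3.8 − 0.0)/2 = 1.9 m; q_2 = 0.77 × 0.81 × 1.9 = 1.185 m³/s
w_3 = (4.7 − 1.4)/2 = 1.65 m; q_3 = 0.80 × 1.39 × 1.65 = 1.835 m³/s
w_4 = (7.3 − 3.8)/2 = 1.75 m; q_4 = 0.83 × 1.38 × 1.75 = 2.004 m³/s
w_5 = (10.9 − 4.7)/2 = 3.1 m; q_5 = 0.83 × 1.22 × 3.1 = 3.139 m³/s
w_6 = (11.8 − 7.3)/2 = 2.25 m; q_6 = 0.51 × 0.65 × 2.25 = 0.7459 m³/s
w_7 = (11.8 − 10.9)/2 = 0.45 m; q_7 = 0.52 × 0.31 × 0.45 = 0.07254 m³/s
Q = Σ qᵢ = 9.080 m³/s

9.08 m³/s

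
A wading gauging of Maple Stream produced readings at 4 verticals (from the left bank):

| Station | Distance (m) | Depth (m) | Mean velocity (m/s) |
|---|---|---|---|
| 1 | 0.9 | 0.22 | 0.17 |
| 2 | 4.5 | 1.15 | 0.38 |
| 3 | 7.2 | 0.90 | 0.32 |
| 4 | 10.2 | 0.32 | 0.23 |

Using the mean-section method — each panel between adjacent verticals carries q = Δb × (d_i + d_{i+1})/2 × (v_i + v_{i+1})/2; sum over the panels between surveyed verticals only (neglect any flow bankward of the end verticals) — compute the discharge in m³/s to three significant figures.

Panel 1-2: Δb = 3.6 m, d̄ = (0.22+1.15)/2 = 0.685, v̄ = (0.17+0.38)/2 = 0.275 → q = 3.6×0.685×0.275 = 0.6782 m³/s
Panel 2-3: Δb = 2.7 m, d̄ = (1.15+0.90)/2 = 1.025, v̄ = (0.38+0.32)/2 = 0.35 → q = 2.7×1.025×0.35 = 0.9686 m³/s
Panel 3-4: Δb = 3 m, d̄ = (0.90+0.32)/2 = 0.61, v̄ = (0.32+0.23)/2 = 0.275 → q = 3×0.61×0.275 = 0.5033 m³/s
Q = Σ q = 2.150 m³/s

2.15 m³/s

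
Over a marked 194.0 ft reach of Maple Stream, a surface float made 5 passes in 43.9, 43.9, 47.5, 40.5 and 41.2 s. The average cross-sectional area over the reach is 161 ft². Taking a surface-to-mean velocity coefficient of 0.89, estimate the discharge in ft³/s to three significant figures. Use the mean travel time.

641 ft³/s

t̄ = (43.9 + 43.9 + 47.5 + 40.5 + 41.2) / 5 = 43.4 s
v_surface = L / t̄ = 194.0 / 43.4 = 4.470 ft/s
v_mean = 0.89 × 4.470 = 3.978 ft/s
Q = A × v_mean = 161 × 3.978 = 640.5 ft³/s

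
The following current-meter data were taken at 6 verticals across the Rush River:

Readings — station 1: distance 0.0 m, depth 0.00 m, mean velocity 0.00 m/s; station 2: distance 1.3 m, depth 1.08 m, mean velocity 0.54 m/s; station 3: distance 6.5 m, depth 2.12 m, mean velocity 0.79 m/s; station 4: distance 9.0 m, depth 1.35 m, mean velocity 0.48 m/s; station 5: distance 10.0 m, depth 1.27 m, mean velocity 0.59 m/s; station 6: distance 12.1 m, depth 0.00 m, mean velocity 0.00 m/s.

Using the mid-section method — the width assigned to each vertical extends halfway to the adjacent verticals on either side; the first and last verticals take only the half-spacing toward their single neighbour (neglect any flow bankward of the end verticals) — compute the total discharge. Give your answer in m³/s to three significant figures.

10.6 m³/s

w_2 = (6.5 − 0.0)/2 = 3.25 m; q_2 = 0.54 × 1.08 × 3.25 = 1.895 m³/s
w_3 = (9.0 − 1.3)/2 = 3.85 m; q_3 = 0.79 × 2.12 × 3.85 = 6.448 m³/s
w_4 = (10.0 − 6.5)/2 = 1.75 m; q_4 = 0.48 × 1.35 × 1.75 = 1.134 m³/s
w_5 = (12.1 − 9.0)/2 = 1.55 m; q_5 = 0.59 × 1.27 × 1.55 = 1.161 m³/s
Stations 1, 6 contribute zero (depth or velocity is 0).
Q = Σ qᵢ = 10.64 m³/s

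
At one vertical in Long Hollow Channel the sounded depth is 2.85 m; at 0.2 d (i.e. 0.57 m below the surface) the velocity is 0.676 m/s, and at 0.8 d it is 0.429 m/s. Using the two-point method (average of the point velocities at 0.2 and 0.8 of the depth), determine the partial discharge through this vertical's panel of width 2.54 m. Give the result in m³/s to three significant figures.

v̄ = (0.676 + 0.429) / 2 = 0.5525 m/s
q = v̄ × d × w = 0.5525 × 2.85 × 2.54 = 4.000 m³/s

4.00 m³/s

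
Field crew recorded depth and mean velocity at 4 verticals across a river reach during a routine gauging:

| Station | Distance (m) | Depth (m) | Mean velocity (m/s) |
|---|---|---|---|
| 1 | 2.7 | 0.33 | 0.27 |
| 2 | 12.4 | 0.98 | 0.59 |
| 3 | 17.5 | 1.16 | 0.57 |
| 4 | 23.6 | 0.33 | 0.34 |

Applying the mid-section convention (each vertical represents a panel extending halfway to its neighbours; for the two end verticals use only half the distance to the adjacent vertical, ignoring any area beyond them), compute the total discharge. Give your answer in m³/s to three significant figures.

8.76 m³/s

w_1 = (12.4 − 2.7)/2 = 4.85 m; q_1 = 0.27 × 0.33 × 4.85 = 0.4321 m³/s
w_2 = (17.5 − 2.7)/2 = 7.4 m; q_2 = 0.59 × 0.98 × 7.4 = 4.279 m³/s
w_3 = (23.6 − 12.4)/2 = 5.6 m; q_3 = 0.57 × 1.16 × 5.6 = 3.703 m³/s
w_4 = (23.6 − 17.5)/2 = 3.05 m; q_4 = 0.34 × 0.33 × 3.05 = 0.3422 m³/s
Q = Σ qᵢ = 8.756 m³/s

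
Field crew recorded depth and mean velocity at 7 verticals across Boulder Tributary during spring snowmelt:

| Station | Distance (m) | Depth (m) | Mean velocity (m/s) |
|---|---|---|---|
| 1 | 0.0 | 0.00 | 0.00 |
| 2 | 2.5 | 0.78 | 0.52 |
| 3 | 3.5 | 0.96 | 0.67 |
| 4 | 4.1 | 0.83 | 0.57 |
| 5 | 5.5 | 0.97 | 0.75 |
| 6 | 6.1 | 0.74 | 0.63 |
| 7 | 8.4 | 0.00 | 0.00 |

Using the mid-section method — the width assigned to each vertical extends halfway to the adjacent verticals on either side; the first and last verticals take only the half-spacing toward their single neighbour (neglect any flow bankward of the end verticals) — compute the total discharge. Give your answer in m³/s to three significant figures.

3.10 m³/s

w_2 = (3.5 − 0.0)/2 = 1.75 m; q_2 = 0.52 × 0.78 × 1.75 = 0.7098 m³/s
w_3 = (4.1 − 2.5)/2 = 0.8 m; q_3 = 0.67 × 0.96 × 0.8 = 0.5146 m³/s
w_4 = (5.5 − 3.5)/2 = 1 m; q_4 = 0.57 × 0.83 × 1 = 0.4731 m³/s
w_5 = (6.1 − 4.1)/2 = 1 m; q_5 = 0.75 × 0.97 × 1 = 0.7275 m³/s
w_6 = (8.4 − 5.5)/2 = 1.45 m; q_6 = 0.63 × 0.74 × 1.45 = 0.6760 m³/s
Stations 1, 7 contribute zero (depth or velocity is 0).
Q = Σ qᵢ = 3.101 m³/s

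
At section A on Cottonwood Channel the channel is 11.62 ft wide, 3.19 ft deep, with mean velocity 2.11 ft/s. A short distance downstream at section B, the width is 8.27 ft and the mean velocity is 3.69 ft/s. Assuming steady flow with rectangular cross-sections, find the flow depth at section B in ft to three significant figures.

Q = A₁V₁ = (11.62×3.19) × 2.11 = 78.21 ft³/s
d₂ = Q/(b₂ V₂) = 78.21/(8.27×3.69) = 2.563 ft

2.56 ft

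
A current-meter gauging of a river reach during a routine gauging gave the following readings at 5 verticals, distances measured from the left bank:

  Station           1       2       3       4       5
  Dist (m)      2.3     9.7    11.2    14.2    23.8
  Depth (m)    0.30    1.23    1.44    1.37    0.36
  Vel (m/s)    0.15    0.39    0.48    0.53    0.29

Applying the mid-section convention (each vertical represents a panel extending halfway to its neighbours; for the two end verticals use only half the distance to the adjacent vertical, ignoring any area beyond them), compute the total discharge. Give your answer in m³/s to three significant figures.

8.93 m³/s

w_1 = (9.7 − 2.3)/2 = 3.7 m; q_1 = 0.15 × 0.30 × 3.7 = 0.1665 m³/s
w_2 = (11.2 − 2.3)/2 = 4.45 m; q_2 = 0.39 × 1.23 × 4.45 = 2.135 m³/s
w_3 = (14.2 − 9.7)/2 = 2.25 m; q_3 = 0.48 × 1.44 × 2.25 = 1.555 m³/s
w_4 = (23.8 − 11.2)/2 = 6.3 m; q_4 = 0.53 × 1.37 × 6.3 = 4.574 m³/s
w_5 = (23.8 − 14.2)/2 = 4.8 m; q_5 = 0.29 × 0.36 × 4.8 = 0.5011 m³/s
Q = Σ qᵢ = 8.932 m³/s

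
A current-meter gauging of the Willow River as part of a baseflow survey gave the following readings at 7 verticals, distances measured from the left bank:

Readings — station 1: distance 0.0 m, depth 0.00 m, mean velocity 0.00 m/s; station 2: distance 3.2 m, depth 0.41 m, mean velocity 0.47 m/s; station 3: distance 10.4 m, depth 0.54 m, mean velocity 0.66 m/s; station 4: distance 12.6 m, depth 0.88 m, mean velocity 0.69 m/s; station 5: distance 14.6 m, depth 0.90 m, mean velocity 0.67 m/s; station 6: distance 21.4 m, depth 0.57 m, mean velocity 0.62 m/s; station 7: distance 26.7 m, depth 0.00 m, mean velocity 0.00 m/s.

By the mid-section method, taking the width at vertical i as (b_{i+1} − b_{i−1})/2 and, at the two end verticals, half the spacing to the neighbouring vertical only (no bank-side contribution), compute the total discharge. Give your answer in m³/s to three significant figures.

8.74 m³/s

w_2 = (10.4 − 0.0)/2 = 5.2 m; q_2 = 0.47 × 0.41 × 5.2 = 1.002 m³/s
w_3 = (12.6 − 3.2)/2 = 4.7 m; q_3 = 0.66 × 0.54 × 4.7 = 1.675 m³/s
w_4 = (14.6 − 10.4)/2 = 2.1 m; q_4 = 0.69 × 0.88 × 2.1 = 1.275 m³/s
w_5 = (21.4 − 12.6)/2 = 4.4 m; q_5 = 0.67 × 0.90 × 4.4 = 2.653 m³/s
w_6 = (26.7 − 14.6)/2 = 6.05 m; q_6 = 0.62 × 0.57 × 6.05 = 2.138 m³/s
Stations 1, 7 contribute zero (depth or velocity is 0).
Q = Σ qᵢ = 8.744 m³/s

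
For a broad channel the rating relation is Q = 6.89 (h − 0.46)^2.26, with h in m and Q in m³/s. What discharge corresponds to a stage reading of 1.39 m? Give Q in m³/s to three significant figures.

Q = 6.89 × (1.39 − 0.46)^2.26 = 6.89 × 0.93^2.26 = 5.848 m³/s

5.85 m³/s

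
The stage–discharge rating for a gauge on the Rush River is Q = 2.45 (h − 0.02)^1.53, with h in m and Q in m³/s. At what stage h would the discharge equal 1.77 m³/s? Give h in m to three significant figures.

h − h₀ = (Q/C)^(1/b) = (1.77/2.45)^(1/1.53) = 0.8086 m
h = 0.02 + 0.8086 = 0.8286 m

0.829 m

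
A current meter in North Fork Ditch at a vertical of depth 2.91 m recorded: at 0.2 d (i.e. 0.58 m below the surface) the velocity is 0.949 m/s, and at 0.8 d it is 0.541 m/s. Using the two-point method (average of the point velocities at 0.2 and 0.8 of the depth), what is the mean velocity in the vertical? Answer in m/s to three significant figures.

v̄ = (0.949 + 0.541) / 2 = 0.7450 m/s

0.745 m/s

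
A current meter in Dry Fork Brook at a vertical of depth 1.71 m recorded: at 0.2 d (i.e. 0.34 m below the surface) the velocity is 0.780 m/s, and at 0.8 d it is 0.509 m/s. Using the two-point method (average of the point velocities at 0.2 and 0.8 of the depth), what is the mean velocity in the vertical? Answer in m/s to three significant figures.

v̄ = (0.780 + 0.509) / 2 = 0.6445 m/s

0.645 m/s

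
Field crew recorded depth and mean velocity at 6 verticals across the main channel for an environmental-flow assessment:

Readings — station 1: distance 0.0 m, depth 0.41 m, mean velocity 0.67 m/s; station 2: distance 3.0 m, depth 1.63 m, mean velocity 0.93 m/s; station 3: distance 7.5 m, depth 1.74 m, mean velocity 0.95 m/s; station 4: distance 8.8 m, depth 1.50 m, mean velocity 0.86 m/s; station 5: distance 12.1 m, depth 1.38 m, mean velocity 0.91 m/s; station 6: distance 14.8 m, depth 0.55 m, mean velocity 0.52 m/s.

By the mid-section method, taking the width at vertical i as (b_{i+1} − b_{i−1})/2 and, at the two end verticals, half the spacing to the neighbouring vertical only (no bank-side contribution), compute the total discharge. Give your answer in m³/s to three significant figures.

18.0 m³/s

w_1 = (3.0 − 0.0)/2 = 1.5 m; q_1 = 0.67 × 0.41 × 1.5 = 0.4121 m³/s
w_2 = (7.5 − 0.0)/2 = 3.75 m; q_2 = 0.93 × 1.63 × 3.75 = 5.685 m³/s
w_3 = (8.8 − 3.0)/2 = 2.9 m; q_3 = 0.95 × 1.74 × 2.9 = 4.794 m³/s
w_4 = (12.1 − 7.5)/2 = 2.3 m; q_4 = 0.86 × 1.50 × 2.3 = 2.967 m³/s
w_5 = (14.8 − 8.8)/2 = 3 m; q_5 = 0.91 × 1.38 × 3 = 3.767 m³/s
w_6 = (14.8 − 12.1)/2 = 1.35 m; q_6 = 0.52 × 0.55 × 1.35 = 0.3861 m³/s
Q = Σ qᵢ = 18.01 m³/s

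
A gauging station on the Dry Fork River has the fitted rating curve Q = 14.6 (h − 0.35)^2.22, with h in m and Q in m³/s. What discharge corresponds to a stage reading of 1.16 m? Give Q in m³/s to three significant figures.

Q = 14.6 × (1.16 − 0.35)^2.22 = 14.6 × 0.81^2.22 = 9.145 m³/s

9.15 m³/s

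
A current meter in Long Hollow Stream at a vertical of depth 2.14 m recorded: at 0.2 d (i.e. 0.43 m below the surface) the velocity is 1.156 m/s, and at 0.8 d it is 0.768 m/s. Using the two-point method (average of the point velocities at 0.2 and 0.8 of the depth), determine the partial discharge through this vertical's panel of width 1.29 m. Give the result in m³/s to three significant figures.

v̄ = (1.156 + 0.768) / 2 = 0.9620 m/s
q = v̄ × d × w = 0.9620 × 2.14 × 1.29 = 2.656 m³/s

2.66 m³/s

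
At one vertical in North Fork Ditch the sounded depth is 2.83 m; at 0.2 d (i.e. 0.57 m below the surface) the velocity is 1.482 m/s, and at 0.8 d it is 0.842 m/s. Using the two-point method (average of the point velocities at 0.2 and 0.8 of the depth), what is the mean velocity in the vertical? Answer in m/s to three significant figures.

v̄ = (1.482 + 0.842) / 2 = 1.162 m/s

1.16 m/s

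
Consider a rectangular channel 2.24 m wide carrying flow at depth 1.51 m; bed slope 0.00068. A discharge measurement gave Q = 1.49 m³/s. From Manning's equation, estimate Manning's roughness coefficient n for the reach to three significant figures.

A = b·y = 2.24 × 1.51 = 3.382 m²
P = b + 2y = 2.24 + 2×1.51 = 5.260 m
R = A/P = 3.382/5.260 = 0.6430 m
n = (1/Q)·A·R^(2/3)·S^(1/2) = (1/1.49) × 3.382 × 0.7450 × 0.02608 = 0.04410

0.0441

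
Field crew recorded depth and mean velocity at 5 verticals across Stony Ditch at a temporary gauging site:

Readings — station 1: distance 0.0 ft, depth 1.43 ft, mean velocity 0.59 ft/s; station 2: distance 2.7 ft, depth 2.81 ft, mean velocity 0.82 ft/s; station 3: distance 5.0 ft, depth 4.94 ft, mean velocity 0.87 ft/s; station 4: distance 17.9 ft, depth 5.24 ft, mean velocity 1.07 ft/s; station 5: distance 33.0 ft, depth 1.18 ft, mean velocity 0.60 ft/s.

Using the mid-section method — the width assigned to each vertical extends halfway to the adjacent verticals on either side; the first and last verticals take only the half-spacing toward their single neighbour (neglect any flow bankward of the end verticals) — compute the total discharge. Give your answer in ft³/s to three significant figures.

w_1 = (2.7 − 0.0)/2 = 1.35 ft; q_1 = 0.59 × 1.43 × 1.35 = 1.139 ft³/s
w_2 = (5.0 − 0.0)/2 = 2.5 ft; q_2 = 0.82 × 2.81 × 2.5 = 5.761 ft³/s
w_3 = (17.9 − 2.7)/2 = 7.6 ft; q_3 = 0.87 × 4.94 × 7.6 = 32.66 ft³/s
w_4 = (33.0 − 5.0)/2 = 14 ft; q_4 = 1.07 × 5.24 × 14 = 78.50 ft³/s
w_5 = (33.0 − 17.9)/2 = 7.55 ft; q_5 = 0.60 × 1.18 × 7.55 = 5.345 ft³/s
Q = Σ qᵢ = 123.4 ft³/s

123 ft³/s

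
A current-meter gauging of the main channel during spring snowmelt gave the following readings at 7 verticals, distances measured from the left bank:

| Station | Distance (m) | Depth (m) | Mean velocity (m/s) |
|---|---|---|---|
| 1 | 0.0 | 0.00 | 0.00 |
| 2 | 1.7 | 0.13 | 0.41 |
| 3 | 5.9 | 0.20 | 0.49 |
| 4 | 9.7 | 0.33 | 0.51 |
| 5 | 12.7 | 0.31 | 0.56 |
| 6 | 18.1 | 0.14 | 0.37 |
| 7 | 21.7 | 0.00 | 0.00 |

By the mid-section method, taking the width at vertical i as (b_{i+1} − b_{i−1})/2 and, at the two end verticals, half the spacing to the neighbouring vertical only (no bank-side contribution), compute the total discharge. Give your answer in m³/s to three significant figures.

2.08 m³/s

w_2 = (5.9 − 0.0)/2 = 2.95 m; q_2 = 0.41 × 0.13 × 2.95 = 0.1572 m³/s
w_3 = (9.7 − 1.7)/2 = 4 m; q_3 = 0.49 × 0.20 × 4 = 0.3920 m³/s
w_4 = (12.7 − 5.9)/2 = 3.4 m; q_4 = 0.51 × 0.33 × 3.4 = 0.5722 m³/s
w_5 = (18.1 − 9.7)/2 = 4.2 m; q_5 = 0.56 × 0.31 × 4.2 = 0.7291 m³/s
w_6 = (21.7 − 12.7)/2 = 4.5 m; q_6 = 0.37 × 0.14 × 4.5 = 0.2331 m³/s
Stations 1, 7 contribute zero (depth or velocity is 0).
Q = Σ qᵢ = 2.084 m³/s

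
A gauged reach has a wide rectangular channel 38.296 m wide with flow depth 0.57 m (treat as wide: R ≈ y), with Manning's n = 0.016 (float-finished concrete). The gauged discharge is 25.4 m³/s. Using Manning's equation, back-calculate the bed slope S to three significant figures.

0.000733

A = b·y = 38.296 × 0.57 = 21.83 m²
Wide channel: R ≈ y = 0.57 m
S = (Q·n / (1·A·R^(2/3)))² = (25.4×0.016 / (1×21.83×0.6875))² = 0.0007334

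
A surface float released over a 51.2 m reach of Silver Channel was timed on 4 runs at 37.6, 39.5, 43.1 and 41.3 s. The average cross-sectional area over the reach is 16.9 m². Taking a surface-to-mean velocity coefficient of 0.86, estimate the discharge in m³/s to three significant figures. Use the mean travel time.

t̄ = (37.6 + 39.5 + 43.1 + 41.3) / 4 = 40.375 s
v_surface = L / t̄ = 51.2 / 40.375 = 1.268 m/s
v_mean = 0.86 × 1.268 = 1.091 m/s
Q = A × v_mean = 16.9 × 1.091 = 18.43 m³/s

18.4 m³/s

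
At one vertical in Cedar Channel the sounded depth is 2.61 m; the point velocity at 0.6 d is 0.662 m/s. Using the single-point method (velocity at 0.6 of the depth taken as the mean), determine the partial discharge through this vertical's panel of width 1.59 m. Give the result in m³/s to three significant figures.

2.75 m³/s

v̄ = v₀.₆ = 0.662 m/s
q = v̄ × d × w = 0.6620 × 2.61 × 1.59 = 2.747 m³/s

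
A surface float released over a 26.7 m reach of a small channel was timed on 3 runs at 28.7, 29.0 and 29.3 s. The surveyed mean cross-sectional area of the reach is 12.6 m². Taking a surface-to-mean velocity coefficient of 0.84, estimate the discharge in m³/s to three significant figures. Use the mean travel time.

t̄ = (28.7 + 29.0 + 29.3) / 3 = 29 s
v_surface = L / t̄ = 26.7 / 29 = 0.9207 m/s
v_mean = 0.84 × 0.9207 = 0.7734 m/s
Q = A × v_mean = 12.6 × 0.7734 = 9.745 m³/s

9.74 m³/s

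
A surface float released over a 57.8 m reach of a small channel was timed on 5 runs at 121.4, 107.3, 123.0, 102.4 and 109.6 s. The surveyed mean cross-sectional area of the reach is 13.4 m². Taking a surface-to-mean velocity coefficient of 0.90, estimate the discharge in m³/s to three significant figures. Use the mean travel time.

t̄ = (121.4 + 107.3 + 123.0 + 102.4 + 109.6) / 5 = 112.74 s
v_surface = L / t̄ = 57.8 / 112.74 = 0.5127 m/s
v_mean = 0.90 × 0.5127 = 0.4614 m/s
Q = A × v_mean = 13.4 × 0.4614 = 6.183 m³/s

6.18 m³/s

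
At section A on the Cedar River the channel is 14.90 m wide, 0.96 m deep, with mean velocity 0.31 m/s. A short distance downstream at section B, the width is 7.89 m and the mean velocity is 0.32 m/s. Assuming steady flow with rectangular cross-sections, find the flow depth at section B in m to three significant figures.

1.76 m

Q = A₁V₁ = (14.90×0.96) × 0.31 = 4.434 m³/s
d₂ = Q/(b₂ V₂) = 4.434/(7.89×0.32) = 1.756 m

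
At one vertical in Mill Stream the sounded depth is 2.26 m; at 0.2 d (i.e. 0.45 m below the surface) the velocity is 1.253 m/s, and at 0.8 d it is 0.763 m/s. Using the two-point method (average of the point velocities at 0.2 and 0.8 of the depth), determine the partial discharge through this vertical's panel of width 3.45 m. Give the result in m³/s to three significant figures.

v̄ = (1.253 + 0.763) / 2 = 1.008 m/s
q = v̄ × d × w = 1.008 × 2.26 × 3.45 = 7.859 m³/s

7.86 m³/s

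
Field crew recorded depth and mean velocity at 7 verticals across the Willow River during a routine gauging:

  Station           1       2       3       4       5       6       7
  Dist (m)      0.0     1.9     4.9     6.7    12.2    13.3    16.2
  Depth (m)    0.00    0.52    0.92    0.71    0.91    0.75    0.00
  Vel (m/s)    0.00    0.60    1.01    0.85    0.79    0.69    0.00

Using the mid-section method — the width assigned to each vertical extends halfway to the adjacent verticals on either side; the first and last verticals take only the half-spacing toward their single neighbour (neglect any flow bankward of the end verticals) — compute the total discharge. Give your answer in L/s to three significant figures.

8600 L/s

w_2 = (4.9 − 0.0)/2 = 2.45 m; q_2 = 0.60 × 0.52 × 2.45 = 0.7644 m³/s
w_3 = (6.7 − 1.9)/2 = 2.4 m; q_3 = 1.01 × 0.92 × 2.4 = 2.230 m³/s
w_4 = (12.2 − 4.9)/2 = 3.65 m; q_4 = 0.85 × 0.71 × 3.65 = 2.203 m³/s
w_5 = (13.3 − 6.7)/2 = 3.3 m; q_5 = 0.79 × 0.91 × 3.3 = 2.372 m³/s
w_6 = (16.2 − 12.2)/2 = 2 m; q_6 = 0.69 × 0.75 × 2 = 1.035 m³/s
Stations 1, 7 contribute zero (depth or velocity is 0).
Q = Σ qᵢ = 8.605 m³/s
= 8.605 × 1000 = 8605 L/s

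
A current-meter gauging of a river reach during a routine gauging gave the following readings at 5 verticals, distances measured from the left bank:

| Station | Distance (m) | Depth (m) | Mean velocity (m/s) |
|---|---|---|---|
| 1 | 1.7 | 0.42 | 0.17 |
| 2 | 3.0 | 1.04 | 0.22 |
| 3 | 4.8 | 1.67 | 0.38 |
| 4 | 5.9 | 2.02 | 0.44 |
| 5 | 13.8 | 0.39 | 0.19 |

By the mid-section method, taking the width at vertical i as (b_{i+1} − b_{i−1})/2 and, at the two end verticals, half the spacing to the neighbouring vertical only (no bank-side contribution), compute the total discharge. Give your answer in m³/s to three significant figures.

w_1 = (3.0 − 1.7)/2 = 0.65 m; q_1 = 0.17 × 0.42 × 0.65 = 0.04641 m³/s
w_2 = (4.8 − 1.7)/2 = 1.55 m; q_2 = 0.22 × 1.04 × 1.55 = 0.3546 m³/s
w_3 = (5.9 − 3.0)/2 = 1.45 m; q_3 = 0.38 × 1.67 × 1.45 = 0.9202 m³/s
w_4 = (13.8 − 4.8)/2 = 4.5 m; q_4 = 0.44 × 2.02 × 4.5 = 4.000 m³/s
w_5 = (13.8 − 5.9)/2 = 3.95 m; q_5 = 0.19 × 0.39 × 3.95 = 0.2927 m³/s
Q = Σ qᵢ = 5.614 m³/s

5.61 m³/s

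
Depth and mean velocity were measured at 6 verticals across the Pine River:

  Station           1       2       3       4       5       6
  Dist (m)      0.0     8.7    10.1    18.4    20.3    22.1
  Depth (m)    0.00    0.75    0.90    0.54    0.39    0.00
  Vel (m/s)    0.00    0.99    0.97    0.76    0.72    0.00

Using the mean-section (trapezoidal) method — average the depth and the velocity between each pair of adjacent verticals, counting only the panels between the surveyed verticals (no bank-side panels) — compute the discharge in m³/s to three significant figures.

Panel 1-2: Δb = 8.7 m, d̄ = (0.00+0.75)/2 = 0.375, v̄ = (0.00+0.99)/2 = 0.495 → q = 8.7×0.375×0.495 = 1.615 m³/s
Panel 2-3: Δb = 1.4 m, d̄ = (0.75+0.90)/2 = 0.825, v̄ = (0.99+0.97)/2 = 0.98 → q = 1.4×0.825×0.98 = 1.132 m³/s
Panel 3-4: Δb = 8.3 m, d̄ = (0.90+0.54)/2 = 0.72, v̄ = (0.97+0.76)/2 = 0.865 → q = 8.3×0.72×0.865 = 5.169 m³/s
Panel 4-5: Δb = 1.9 m, d̄ = (0.54+0.39)/2 = 0.465, v̄ = (0.76+0.72)/2 = 0.74 → q = 1.9×0.465×0.74 = 0.6538 m³/s
Panel 5-6: Δb = 1.8 m, d̄ = (0.39+0.00)/2 = 0.195, v̄ = (0.72+0.00)/2 = 0.36 → q = 1.8×0.195×0.36 = 0.1264 m³/s
Q = Σ q = 8.696 m³/s

8.70 m³/s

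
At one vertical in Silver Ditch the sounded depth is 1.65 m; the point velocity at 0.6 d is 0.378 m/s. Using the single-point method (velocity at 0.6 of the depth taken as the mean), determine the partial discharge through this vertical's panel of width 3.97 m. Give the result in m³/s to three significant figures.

v̄ = v₀.₆ = 0.378 m/s
q = v̄ × d × w = 0.3780 × 1.65 × 3.97 = 2.476 m³/s

2.48 m³/s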